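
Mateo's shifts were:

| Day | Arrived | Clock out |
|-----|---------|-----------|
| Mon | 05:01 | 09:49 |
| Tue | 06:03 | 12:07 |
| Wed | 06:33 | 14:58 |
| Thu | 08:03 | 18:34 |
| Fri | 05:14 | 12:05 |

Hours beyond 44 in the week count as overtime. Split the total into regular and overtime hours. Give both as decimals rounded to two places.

Regular 36.65 hours, overtime 0.00 hours

Mon: 05:01–09:49 = 4 h 48 min
Tue: 06:03–12:07 = 6 h 4 min
Wed: 06:33–14:58 = 8 h 25 min
Thu: 08:03–18:34 = 10 h 31 min
Fri: 05:14–12:05 = 6 h 51 min
Total worked: 36 h 39 min = 36.65 h.
Threshold 44 h → overtime 0 h 0 min, regular 36 h 39 min.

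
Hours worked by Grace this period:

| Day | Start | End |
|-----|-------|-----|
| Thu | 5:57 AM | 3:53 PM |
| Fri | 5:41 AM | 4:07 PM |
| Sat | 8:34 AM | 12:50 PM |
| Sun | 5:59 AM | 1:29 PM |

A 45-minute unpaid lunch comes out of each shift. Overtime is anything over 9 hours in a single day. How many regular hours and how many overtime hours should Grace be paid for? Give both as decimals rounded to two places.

Regular 28.27 hours, overtime 0.87 hours

Thu: 5:57 AM–3:53 PM = 9 h 56 min; less 45 min break → 9 h 11 min
Fri: 5:41 AM–4:07 PM = 10 h 26 min; less 45 min break → 9 h 41 min
Sat: 8:34 AM–12:50 PM = 4 h 16 min; less 45 min break → 3 h 31 min
Sun: 5:59 AM–1:29 PM = 7 h 30 min; less 45 min break → 6 h 45 min
Thu reg 9 h 0 min / OT 0 h 11 min; Fri reg 9 h 0 min / OT 0 h 41 min; Sat reg 3 h 31 min / OT 0 h 0 min; Sun reg 6 h 45 min / OT 0 h 0 min.
Totals: regular 28 h 16 min, overtime 0 h 52 min.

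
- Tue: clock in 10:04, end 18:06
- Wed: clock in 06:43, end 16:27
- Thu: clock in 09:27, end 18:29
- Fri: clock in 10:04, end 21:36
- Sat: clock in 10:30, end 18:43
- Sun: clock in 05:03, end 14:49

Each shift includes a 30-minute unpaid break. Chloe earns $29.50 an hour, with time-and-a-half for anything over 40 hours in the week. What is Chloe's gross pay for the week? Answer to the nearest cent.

$1769.26

Tue: 10:04–18:06 = 8 h 2 min; less 30 min break → 7 h 32 min
Wed: 06:43–16:27 = 9 h 44 min; less 30 min break → 9 h 14 min
Thu: 09:27–18:29 = 9 h 2 min; less 30 min break → 8 h 32 min
Fri: 10:04–21:36 = 11 h 32 min; less 30 min break → 11 h 2 min
Sat: 10:30–18:43 = 8 h 13 min; less 30 min break → 7 h 43 min
Sun: 05:03–14:49 = 9 h 46 min; less 30 min break → 9 h 16 min
Total worked: 53 h 19 min = 3199 min.
Regular 40 h 0 min = 2400 min at $29.50/h; overtime 13 h 19 min = 799 min at $44.25/h.
Pay = (2400 × $29.50 + 799 × $44.25) ÷ 60 = $1769.26.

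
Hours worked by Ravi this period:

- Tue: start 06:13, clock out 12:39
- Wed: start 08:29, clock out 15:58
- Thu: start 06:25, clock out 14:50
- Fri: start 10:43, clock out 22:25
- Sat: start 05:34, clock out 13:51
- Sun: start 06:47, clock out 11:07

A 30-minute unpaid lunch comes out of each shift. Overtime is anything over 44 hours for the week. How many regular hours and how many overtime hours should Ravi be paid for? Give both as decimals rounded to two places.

Regular 43.65 hours, overtime 0.00 hours

Tue: 06:13–12:39 = 6 h 26 min; less 30 min break → 5 h 56 min
Wed: 08:29–15:58 = 7 h 29 min; less 30 min break → 6 h 59 min
Thu: 06:25–14:50 = 8 h 25 min; less 30 min break → 7 h 55 min
Fri: 10:43–22:25 = 11 h 42 min; less 30 min break → 11 h 12 min
Sat: 05:34–13:51 = 8 h 17 min; less 30 min break → 7 h 47 min
Sun: 06:47–11:07 = 4 h 20 min; less 30 min break → 3 h 50 min
Total worked: 43 h 39 min = 43.65 h.
Threshold 44 h → overtime 0 h 0 min, regular 43 h 39 min.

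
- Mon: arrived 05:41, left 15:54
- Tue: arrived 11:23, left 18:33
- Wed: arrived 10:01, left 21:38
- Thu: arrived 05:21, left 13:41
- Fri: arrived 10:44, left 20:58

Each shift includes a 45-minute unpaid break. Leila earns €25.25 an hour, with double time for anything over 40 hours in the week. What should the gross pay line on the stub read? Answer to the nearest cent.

€1202.74

Mon: 05:41–15:54 = 10 h 13 min; less 45 min break → 9 h 28 min
Tue: 11:23–18:33 = 7 h 10 min; less 45 min break → 6 h 25 min
Wed: 10:01–21:38 = 11 h 37 min; less 45 min break → 10 h 52 min
Thu: 05:21–13:41 = 8 h 20 min; less 45 min break → 7 h 35 min
Fri: 10:44–20:58 = 10 h 14 min; less 45 min break → 9 h 29 min
Total worked: 43 h 49 min = 2629 min.
Regular 40 h 0 min = 2400 min at €25.25/h; overtime 3 h 49 min = 229 min at €50.50/h.
Pay = (2400 × €25.25 + 229 × €50.50) ÷ 60 = €1202.74.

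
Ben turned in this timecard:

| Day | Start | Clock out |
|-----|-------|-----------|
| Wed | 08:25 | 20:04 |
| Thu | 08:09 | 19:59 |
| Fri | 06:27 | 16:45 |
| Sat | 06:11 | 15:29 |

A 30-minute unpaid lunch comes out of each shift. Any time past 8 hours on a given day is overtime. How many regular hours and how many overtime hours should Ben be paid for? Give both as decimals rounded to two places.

Wed: 08:25–20:04 = 11 h 39 min; less 30 min break → 11 h 9 min
Thu: 08:09–19:59 = 11 h 50 min; less 30 min break → 11 h 20 min
Fri: 06:27–16:45 = 10 h 18 min; less 30 min break → 9 h 48 min
Sat: 06:11–15:29 = 9 h 18 min; less 30 min break → 8 h 48 min
Wed reg 8 h 0 min / OT 3 h 9 min; Thu reg 8 h 0 min / OT 3 h 20 min; Fri reg 8 h 0 min / OT 1 h 48 min; Sat reg 8 h 0 min / OT 0 h 48 min.
Totals: regular 32 h 0 min, overtime 9 h 5 min.

Regular 32.00 hours, overtime 9.08 hours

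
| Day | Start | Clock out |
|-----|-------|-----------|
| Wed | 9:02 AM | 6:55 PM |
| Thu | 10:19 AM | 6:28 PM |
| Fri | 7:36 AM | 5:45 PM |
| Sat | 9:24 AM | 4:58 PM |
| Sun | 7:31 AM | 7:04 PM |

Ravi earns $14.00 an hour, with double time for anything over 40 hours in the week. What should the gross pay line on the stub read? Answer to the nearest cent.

$764.40

Wed: 9:02 AM–6:55 PM = 9 h 53 min
Thu: 10:19 AM–6:28 PM = 8 h 9 min
Fri: 7:36 AM–5:45 PM = 10 h 9 min
Sat: 9:24 AM–4:58 PM = 7 h 34 min
Sun: 7:31 AM–7:04 PM = 11 h 33 min
Total worked: 47 h 18 min = 2838 min.
Regular 40 h 0 min = 2400 min at $14.00/h; overtime 7 h 18 min = 438 min at $28.00/h.
Pay = (2400 × $14.00 + 438 × $28.00) ÷ 60 = $764.40.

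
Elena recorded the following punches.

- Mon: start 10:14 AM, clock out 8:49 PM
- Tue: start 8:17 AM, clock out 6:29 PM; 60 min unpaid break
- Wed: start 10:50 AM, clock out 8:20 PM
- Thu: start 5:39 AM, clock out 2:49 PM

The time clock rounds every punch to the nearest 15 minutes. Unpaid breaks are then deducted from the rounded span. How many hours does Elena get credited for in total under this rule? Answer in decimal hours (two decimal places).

38.25 hours

Mon: in 10:14 AM→10:15 AM, out 8:49 PM→8:45 PM; 10 h 30 min
Tue: in 8:17 AM→8:15 AM, out 6:29 PM→6:30 PM; 10 h 15 min − 60 min = 9 h 15 min
Wed: in 10:50 AM→10:45 AM, out 8:20 PM→8:15 PM; 9 h 30 min
Thu: in 5:39 AM→5:45 AM, out 2:49 PM→2:45 PM; 9 h 0 min
Total credited: 38 h 15 min.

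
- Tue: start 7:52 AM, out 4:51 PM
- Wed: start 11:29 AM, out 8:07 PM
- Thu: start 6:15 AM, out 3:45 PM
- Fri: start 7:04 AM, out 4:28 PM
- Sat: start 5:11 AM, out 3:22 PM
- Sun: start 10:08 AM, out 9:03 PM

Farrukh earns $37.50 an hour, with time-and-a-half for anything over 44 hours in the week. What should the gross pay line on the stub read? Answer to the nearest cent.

$2415.94

Tue: 7:52 AM–4:51 PM = 8 h 59 min
Wed: 11:29 AM–8:07 PM = 8 h 38 min
Thu: 6:15 AM–3:45 PM = 9 h 30 min
Fri: 7:04 AM–4:28 PM = 9 h 24 min
Sat: 5:11 AM–3:22 PM = 10 h 11 min
Sun: 10:08 AM–9:03 PM = 10 h 55 min
Total worked: 57 h 37 min = 3457 min.
Regular 44 h 0 min = 2640 min at $37.50/h; overtime 13 h 37 min = 817 min at $56.25/h.
Pay = (2640 × $37.50 + 817 × $56.25) ÷ 60 = $2415.94.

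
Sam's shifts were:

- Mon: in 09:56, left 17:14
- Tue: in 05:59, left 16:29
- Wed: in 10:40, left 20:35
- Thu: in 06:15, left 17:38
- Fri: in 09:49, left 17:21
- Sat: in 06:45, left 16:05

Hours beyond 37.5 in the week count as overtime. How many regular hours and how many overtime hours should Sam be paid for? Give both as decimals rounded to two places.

Mon: 09:56–17:14 = 7 h 18 min
Tue: 05:59–16:29 = 10 h 30 min
Wed: 10:40–20:35 = 9 h 55 min
Thu: 06:15–17:38 = 11 h 23 min
Fri: 09:49–17:21 = 7 h 32 min
Sat: 06:45–16:05 = 9 h 20 min
Total worked: 55 h 58 min = 55.97 h.
Threshold 37.5 h → overtime 18 h 28 min, regular 37 h 30 min.

Regular 37.50 hours, overtime 18.47 hours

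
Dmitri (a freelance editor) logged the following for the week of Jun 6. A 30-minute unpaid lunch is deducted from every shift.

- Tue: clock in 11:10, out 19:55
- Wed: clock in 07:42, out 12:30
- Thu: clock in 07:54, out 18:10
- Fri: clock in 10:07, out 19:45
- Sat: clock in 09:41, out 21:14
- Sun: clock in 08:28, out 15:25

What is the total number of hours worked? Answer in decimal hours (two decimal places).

48.95 hours

Tue: 11:10–19:55 = 8 h 45 min; less 30 min break → 8 h 15 min
Wed: 07:42–12:30 = 4 h 48 min; less 30 min break → 4 h 18 min
Thu: 07:54–18:10 = 10 h 16 min; less 30 min break → 9 h 46 min
Fri: 10:07–19:45 = 9 h 38 min; less 30 min break → 9 h 8 min
Sat: 09:41–21:14 = 11 h 33 min; less 30 min break → 11 h 3 min
Sun: 08:28–15:25 = 6 h 57 min; less 30 min break → 6 h 27 min
Total: 8 h 15 min + 4 h 18 min + 9 h 46 min + 9 h 8 min + 11 h 3 min + 6 h 27 min = 48 h 57 min.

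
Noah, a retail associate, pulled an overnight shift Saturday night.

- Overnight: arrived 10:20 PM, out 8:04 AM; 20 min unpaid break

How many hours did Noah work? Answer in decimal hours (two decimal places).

9.40 hours

Overnight: 10:20 PM → midnight = 1 h 40 min; midnight → 8:04 AM = 8 h 4 min; span 9 h 44 min; less 20 min break → 9 h 24 min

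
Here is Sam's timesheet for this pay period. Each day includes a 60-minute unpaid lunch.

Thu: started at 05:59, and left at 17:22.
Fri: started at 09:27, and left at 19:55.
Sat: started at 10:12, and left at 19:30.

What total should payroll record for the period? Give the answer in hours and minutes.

28 h 9 min

Thu: 05:59–17:22 = 11 h 23 min; less 60 min break → 10 h 23 min
Fri: 09:27–19:55 = 10 h 28 min; less 60 min break → 9 h 28 min
Sat: 10:12–19:30 = 9 h 18 min; less 60 min break → 8 h 18 min
Total: 10 h 23 min + 9 h 28 min + 8 h 18 min = 28 h 9 min.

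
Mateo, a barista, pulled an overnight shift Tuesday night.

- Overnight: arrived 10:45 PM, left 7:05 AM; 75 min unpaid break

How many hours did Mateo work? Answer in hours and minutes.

Overnight: 10:45 PM → midnight = 1 h 15 min; midnight → 7:05 AM = 7 h 5 min; span 8 h 20 min; less 75 min break → 7 h 5 min

7 h 5 min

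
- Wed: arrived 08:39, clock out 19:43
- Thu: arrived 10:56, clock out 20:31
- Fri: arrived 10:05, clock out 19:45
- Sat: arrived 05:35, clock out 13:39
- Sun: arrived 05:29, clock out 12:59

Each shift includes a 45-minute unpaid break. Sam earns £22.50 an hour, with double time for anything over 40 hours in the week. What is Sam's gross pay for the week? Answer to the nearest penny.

£996.00

Wed: 08:39–19:43 = 11 h 4 min; less 45 min break → 10 h 19 min
Thu: 10:56–20:31 = 9 h 35 min; less 45 min break → 8 h 50 min
Fri: 10:05–19:45 = 9 h 40 min; less 45 min break → 8 h 55 min
Sat: 05:35–13:39 = 8 h 4 min; less 45 min break → 7 h 19 min
Sun: 05:29–12:59 = 7 h 30 min; less 45 min break → 6 h 45 min
Total worked: 42 h 8 min = 2528 min.
Regular 40 h 0 min = 2400 min at £22.50/h; overtime 2 h 8 min = 128 min at £45.00/h.
Pay = (2400 × £22.50 + 128 × £45.00) ÷ 60 = £996.00.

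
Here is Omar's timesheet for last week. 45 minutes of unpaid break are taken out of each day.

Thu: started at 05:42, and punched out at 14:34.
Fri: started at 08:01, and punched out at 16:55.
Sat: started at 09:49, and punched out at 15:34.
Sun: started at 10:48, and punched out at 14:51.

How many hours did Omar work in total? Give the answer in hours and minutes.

Thu: 05:42–14:34 = 8 h 52 min; less 45 min break → 8 h 7 min
Fri: 08:01–16:55 = 8 h 54 min; less 45 min break → 8 h 9 min
Sat: 09:49–15:34 = 5 h 45 min; less 45 min break → 5 h 0 min
Sun: 10:48–14:51 = 4 h 3 min; less 45 min break → 3 h 18 min
Total: 8 h 7 min + 8 h 9 min + 5 h 0 min + 3 h 18 min = 24 h 34 min.

24 h 34 min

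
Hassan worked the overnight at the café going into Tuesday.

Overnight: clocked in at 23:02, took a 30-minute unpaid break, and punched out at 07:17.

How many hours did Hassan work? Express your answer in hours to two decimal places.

Overnight: 23:02 → midnight = 0 h 58 min; midnight → 07:17 = 7 h 17 min; span 8 h 15 min; less 30 min break → 7 h 45 min

7.75 hours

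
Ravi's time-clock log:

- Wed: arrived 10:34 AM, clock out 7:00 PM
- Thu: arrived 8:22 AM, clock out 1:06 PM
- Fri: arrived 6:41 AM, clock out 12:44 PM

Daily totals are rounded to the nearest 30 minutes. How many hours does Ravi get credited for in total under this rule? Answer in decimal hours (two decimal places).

Wed: 10:34 AM–7:00 PM = 8 h 26 min → rounds to 8 h 30 min
Thu: 8:22 AM–1:06 PM = 4 h 44 min → rounds to 4 h 30 min
Fri: 6:41 AM–12:44 PM = 6 h 3 min → rounds to 6 h 0 min
Total credited: 19 h 0 min.

19.00 hours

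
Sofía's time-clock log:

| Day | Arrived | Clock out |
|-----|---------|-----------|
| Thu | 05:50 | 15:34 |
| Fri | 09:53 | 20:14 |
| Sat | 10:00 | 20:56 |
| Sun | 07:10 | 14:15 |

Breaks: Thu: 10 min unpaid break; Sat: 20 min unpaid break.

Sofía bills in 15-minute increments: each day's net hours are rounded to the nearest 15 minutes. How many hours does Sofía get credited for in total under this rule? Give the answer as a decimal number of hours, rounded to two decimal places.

37.25 hours

Thu: 05:50–15:34 = 9 h 44 min − 10 min = 9 h 34 min → rounds to 9 h 30 min
Fri: 09:53–20:14 = 10 h 21 min → rounds to 10 h 15 min
Sat: 10:00–20:56 = 10 h 56 min − 20 min = 10 h 36 min → rounds to 10 h 30 min
Sun: 07:10–14:15 = 7 h 5 min → rounds to 7 h 0 min
Total credited: 37 h 15 min.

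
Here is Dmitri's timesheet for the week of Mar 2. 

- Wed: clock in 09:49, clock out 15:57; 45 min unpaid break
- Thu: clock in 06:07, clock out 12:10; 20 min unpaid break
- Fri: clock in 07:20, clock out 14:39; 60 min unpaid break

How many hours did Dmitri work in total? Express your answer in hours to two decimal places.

Wed: 09:49–15:57 = 6 h 8 min; less 45 min break → 5 h 23 min
Thu: 06:07–12:10 = 6 h 3 min; less 20 min break → 5 h 43 min
Fri: 07:20–14:39 = 7 h 19 min; less 60 min break → 6 h 19 min
Total: 5 h 23 min + 5 h 43 min + 6 h 19 min = 17 h 25 min.

17.42 hours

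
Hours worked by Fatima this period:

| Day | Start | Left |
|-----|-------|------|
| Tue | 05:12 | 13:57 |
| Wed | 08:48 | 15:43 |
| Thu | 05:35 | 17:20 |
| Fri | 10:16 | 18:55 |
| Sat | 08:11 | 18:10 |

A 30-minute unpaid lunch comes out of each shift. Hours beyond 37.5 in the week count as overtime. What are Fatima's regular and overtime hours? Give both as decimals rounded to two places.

Tue: 05:12–13:57 = 8 h 45 min; less 30 min break → 8 h 15 min
Wed: 08:48–15:43 = 6 h 55 min; less 30 min break → 6 h 25 min
Thu: 05:35–17:20 = 11 h 45 min; less 30 min break → 11 h 15 min
Fri: 10:16–18:55 = 8 h 39 min; less 30 min break → 8 h 9 min
Sat: 08:11–18:10 = 9 h 59 min; less 30 min break → 9 h 29 min
Total worked: 43 h 33 min = 43.55 h.
Threshold 37.5 h → overtime 6 h 3 min, regular 37 h 30 min.

Regular 37.50 hours, overtime 6.05 hours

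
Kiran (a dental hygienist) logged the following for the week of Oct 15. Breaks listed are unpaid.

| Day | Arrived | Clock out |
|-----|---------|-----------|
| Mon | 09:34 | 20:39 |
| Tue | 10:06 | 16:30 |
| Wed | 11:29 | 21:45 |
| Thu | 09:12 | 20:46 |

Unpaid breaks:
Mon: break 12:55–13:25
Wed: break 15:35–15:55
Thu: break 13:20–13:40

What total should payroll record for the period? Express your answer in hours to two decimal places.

Mon: 09:34–20:39 = 11 h 5 min; less 30 min break → 10 h 35 min
Tue: 10:06–16:30 = 6 h 24 min
Wed: 11:29–21:45 = 10 h 16 min; less 20 min break → 9 h 56 min
Thu: 09:12–20:46 = 11 h 34 min; less 20 min break → 11 h 14 min
Total: 10 h 35 min + 6 h 24 min + 9 h 56 min + 11 h 14 min = 38 h 9 min.

38.15 hours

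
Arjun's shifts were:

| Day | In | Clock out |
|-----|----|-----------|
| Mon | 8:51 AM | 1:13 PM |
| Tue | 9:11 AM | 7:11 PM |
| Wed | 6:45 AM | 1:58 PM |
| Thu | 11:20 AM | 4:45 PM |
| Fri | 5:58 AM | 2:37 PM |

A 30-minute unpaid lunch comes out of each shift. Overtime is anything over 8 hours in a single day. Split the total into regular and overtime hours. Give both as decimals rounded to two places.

Mon: 8:51 AM–1:13 PM = 4 h 22 min; less 30 min break → 3 h 52 min
Tue: 9:11 AM–7:11 PM = 10 h 0 min; less 30 min break → 9 h 30 min
Wed: 6:45 AM–1:58 PM = 7 h 13 min; less 30 min break → 6 h 43 min
Thu: 11:20 AM–4:45 PM = 5 h 25 min; less 30 min break → 4 h 55 min
Fri: 5:58 AM–2:37 PM = 8 h 39 min; less 30 min break → 8 h 9 min
Mon reg 3 h 52 min / OT 0 h 0 min; Tue reg 8 h 0 min / OT 1 h 30 min; Wed reg 6 h 43 min / OT 0 h 0 min; Thu reg 4 h 55 min / OT 0 h 0 min; Fri reg 8 h 0 min / OT 0 h 9 min.
Totals: regular 31 h 30 min, overtime 1 h 39 min.

Regular 31.50 hours, overtime 1.65 hours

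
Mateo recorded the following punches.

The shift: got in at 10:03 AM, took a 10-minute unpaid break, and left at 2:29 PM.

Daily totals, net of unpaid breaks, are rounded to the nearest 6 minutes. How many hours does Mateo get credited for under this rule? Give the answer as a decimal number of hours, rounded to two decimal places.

4.30 hours

The shift: 10:03 AM–2:29 PM = 4 h 26 min − 10 min = 4 h 16 min → rounds to 4 h 18 min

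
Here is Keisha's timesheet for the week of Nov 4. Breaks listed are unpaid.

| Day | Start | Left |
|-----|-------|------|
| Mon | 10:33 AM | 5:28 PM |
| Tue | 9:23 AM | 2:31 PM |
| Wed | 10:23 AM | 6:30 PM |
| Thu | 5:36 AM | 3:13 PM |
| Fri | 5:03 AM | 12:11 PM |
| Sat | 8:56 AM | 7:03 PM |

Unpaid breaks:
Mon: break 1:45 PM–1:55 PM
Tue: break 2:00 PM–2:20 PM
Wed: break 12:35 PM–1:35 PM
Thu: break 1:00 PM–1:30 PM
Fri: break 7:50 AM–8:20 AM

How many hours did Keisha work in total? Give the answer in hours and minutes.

Mon: 10:33 AM–5:28 PM = 6 h 55 min; less 10 min break → 6 h 45 min
Tue: 9:23 AM–2:31 PM = 5 h 8 min; less 20 min break → 4 h 48 min
Wed: 10:23 AM–6:30 PM = 8 h 7 min; less 60 min break → 7 h 7 min
Thu: 5:36 AM–3:13 PM = 9 h 37 min; less 30 min break → 9 h 7 min
Fri: 5:03 AM–12:11 PM = 7 h 8 min; less 30 min break → 6 h 38 min
Sat: 8:56 AM–7:03 PM = 10 h 7 min
Total: 6 h 45 min + 4 h 48 min + 7 h 7 min + 9 h 7 min + 6 h 38 min + 10 h 7 min = 44 h 32 min.

44 h 32 min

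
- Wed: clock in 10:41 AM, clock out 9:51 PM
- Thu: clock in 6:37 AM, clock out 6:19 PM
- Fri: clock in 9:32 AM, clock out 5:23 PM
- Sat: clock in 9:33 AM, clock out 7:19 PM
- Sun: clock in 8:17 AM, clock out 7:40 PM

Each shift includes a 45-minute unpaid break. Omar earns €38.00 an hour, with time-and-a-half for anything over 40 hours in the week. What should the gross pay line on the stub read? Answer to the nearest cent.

€1982.65

Wed: 10:41 AM–9:51 PM = 11 h 10 min; less 45 min break → 10 h 25 min
Thu: 6:37 AM–6:19 PM = 11 h 42 min; less 45 min break → 10 h 57 min
Fri: 9:32 AM–5:23 PM = 7 h 51 min; less 45 min break → 7 h 6 min
Sat: 9:33 AM–7:19 PM = 9 h 46 min; less 45 min break → 9 h 1 min
Sun: 8:17 AM–7:40 PM = 11 h 23 min; less 45 min break → 10 h 38 min
Total worked: 48 h 7 min = 2887 min.
Regular 40 h 0 min = 2400 min at €38.00/h; overtime 8 h 7 min = 487 min at €57.00/h.
Pay = (2400 × €38.00 + 487 × €57.00) ÷ 60 = €1982.65.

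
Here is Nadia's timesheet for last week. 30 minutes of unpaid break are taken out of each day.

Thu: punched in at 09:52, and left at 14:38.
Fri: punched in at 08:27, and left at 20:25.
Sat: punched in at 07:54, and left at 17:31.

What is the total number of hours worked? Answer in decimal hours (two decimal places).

24.85 hours

Thu: 09:52–14:38 = 4 h 46 min; less 30 min break → 4 h 16 min
Fri: 08:27–20:25 = 11 h 58 min; less 30 min break → 11 h 28 min
Sat: 07:54–17:31 = 9 h 37 min; less 30 min break → 9 h 7 min
Total: 4 h 16 min + 11 h 28 min + 9 h 7 min = 24 h 51 min.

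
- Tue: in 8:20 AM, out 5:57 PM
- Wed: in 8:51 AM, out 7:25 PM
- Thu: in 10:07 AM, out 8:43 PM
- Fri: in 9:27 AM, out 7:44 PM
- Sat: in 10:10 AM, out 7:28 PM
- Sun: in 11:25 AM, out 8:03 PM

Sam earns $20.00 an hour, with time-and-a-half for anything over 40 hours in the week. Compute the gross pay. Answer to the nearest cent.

$1370.00

Tue: 8:20 AM–5:57 PM = 9 h 37 min
Wed: 8:51 AM–7:25 PM = 10 h 34 min
Thu: 10:07 AM–8:43 PM = 10 h 36 min
Fri: 9:27 AM–7:44 PM = 10 h 17 min
Sat: 10:10 AM–7:28 PM = 9 h 18 min
Sun: 11:25 AM–8:03 PM = 8 h 38 min
Total worked: 59 h 0 min = 3540 min.
Regular 40 h 0 min = 2400 min at $20.00/h; overtime 19 h 0 min = 1140 min at $30.00/h.
Pay = (2400 × $20.00 + 1140 × $30.00) ÷ 60 = $1370.00.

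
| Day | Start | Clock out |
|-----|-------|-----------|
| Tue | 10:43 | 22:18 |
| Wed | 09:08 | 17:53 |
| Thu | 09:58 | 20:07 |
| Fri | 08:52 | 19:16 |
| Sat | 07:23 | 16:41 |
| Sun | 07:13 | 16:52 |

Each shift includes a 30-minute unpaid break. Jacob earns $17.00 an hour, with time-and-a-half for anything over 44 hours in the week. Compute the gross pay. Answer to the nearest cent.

Tue: 10:43–22:18 = 11 h 35 min; less 30 min break → 11 h 5 min
Wed: 09:08–17:53 = 8 h 45 min; less 30 min break → 8 h 15 min
Thu: 09:58–20:07 = 10 h 9 min; less 30 min break → 9 h 39 min
Fri: 08:52–19:16 = 10 h 24 min; less 30 min break → 9 h 54 min
Sat: 07:23–16:41 = 9 h 18 min; less 30 min break → 8 h 48 min
Sun: 07:13–16:52 = 9 h 39 min; less 30 min break → 9 h 9 min
Total worked: 56 h 50 min = 3410 min.
Regular 44 h 0 min = 2640 min at $17.00/h; overtime 12 h 50 min = 770 min at $25.50/h.
Pay = (2640 × $17.00 + 770 × $25.50) ÷ 60 = $1075.25.

$1075.25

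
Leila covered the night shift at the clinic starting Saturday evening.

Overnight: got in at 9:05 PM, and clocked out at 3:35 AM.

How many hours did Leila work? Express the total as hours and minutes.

6 h 30 min

Overnight: 9:05 PM → midnight = 2 h 55 min; midnight → 3:35 AM = 3 h 35 min; span 6 h 30 min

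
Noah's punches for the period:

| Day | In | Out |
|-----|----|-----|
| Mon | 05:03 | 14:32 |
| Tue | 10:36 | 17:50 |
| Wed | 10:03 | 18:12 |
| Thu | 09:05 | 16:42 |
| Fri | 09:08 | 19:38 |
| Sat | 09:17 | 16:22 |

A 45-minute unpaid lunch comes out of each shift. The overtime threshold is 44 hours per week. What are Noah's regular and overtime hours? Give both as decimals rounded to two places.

Regular 44.00 hours, overtime 1.57 hours

Mon: 05:03–14:32 = 9 h 29 min; less 45 min break → 8 h 44 min
Tue: 10:36–17:50 = 7 h 14 min; less 45 min break → 6 h 29 min
Wed: 10:03–18:12 = 8 h 9 min; less 45 min break → 7 h 24 min
Thu: 09:05–16:42 = 7 h 37 min; less 45 min break → 6 h 52 min
Fri: 09:08–19:38 = 10 h 30 min; less 45 min break → 9 h 45 min
Sat: 09:17–16:22 = 7 h 5 min; less 45 min break → 6 h 20 min
Total worked: 45 h 34 min = 45.57 h.
Threshold 44 h → overtime 1 h 34 min, regular 44 h 0 min.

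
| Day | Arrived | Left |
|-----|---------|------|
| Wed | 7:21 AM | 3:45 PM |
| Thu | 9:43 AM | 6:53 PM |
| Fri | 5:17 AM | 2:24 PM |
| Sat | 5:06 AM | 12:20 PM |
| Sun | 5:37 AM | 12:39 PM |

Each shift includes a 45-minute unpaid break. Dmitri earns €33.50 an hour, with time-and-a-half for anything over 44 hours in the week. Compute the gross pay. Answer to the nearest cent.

€1246.20

Wed: 7:21 AM–3:45 PM = 8 h 24 min; less 45 min break → 7 h 39 min
Thu: 9:43 AM–6:53 PM = 9 h 10 min; less 45 min break → 8 h 25 min
Fri: 5:17 AM–2:24 PM = 9 h 7 min; less 45 min break → 8 h 22 min
Sat: 5:06 AM–12:20 PM = 7 h 14 min; less 45 min break → 6 h 29 min
Sun: 5:37 AM–12:39 PM = 7 h 2 min; less 45 min break → 6 h 17 min
Total worked: 37 h 12 min = 2232 min.
Regular 37 h 12 min = 2232 min at €33.50/h; overtime 0 h 0 min = 0 min at €50.25/h.
Pay = (2232 × €33.50 + 0 × €50.25) ÷ 60 = €1246.20.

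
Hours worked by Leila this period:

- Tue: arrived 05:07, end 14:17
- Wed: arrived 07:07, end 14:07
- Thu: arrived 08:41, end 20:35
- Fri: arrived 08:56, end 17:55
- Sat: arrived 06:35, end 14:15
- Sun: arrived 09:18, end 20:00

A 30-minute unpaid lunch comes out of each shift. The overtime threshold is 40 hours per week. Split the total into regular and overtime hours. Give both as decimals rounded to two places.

Regular 40.00 hours, overtime 12.42 hours

Tue: 05:07–14:17 = 9 h 10 min; less 30 min break → 8 h 40 min
Wed: 07:07–14:07 = 7 h 0 min; less 30 min break → 6 h 30 min
Thu: 08:41–20:35 = 11 h 54 min; less 30 min break → 11 h 24 min
Fri: 08:56–17:55 = 8 h 59 min; less 30 min break → 8 h 29 min
Sat: 06:35–14:15 = 7 h 40 min; less 30 min break → 7 h 10 min
Sun: 09:18–20:00 = 10 h 42 min; less 30 min break → 10 h 12 min
Total worked: 52 h 25 min = 52.42 h.
Threshold 40 h → overtime 12 h 25 min, regular 40 h 0 min.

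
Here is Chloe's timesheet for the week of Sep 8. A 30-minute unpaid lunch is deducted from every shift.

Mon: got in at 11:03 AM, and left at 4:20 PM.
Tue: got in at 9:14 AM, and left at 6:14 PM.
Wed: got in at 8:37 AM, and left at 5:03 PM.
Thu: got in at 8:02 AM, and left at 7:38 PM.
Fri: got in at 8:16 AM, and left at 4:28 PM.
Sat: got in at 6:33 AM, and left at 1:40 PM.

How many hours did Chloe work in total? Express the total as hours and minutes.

46 h 38 min

Mon: 11:03 AM–4:20 PM = 5 h 17 min; less 30 min break → 4 h 47 min
Tue: 9:14 AM–6:14 PM = 9 h 0 min; less 30 min break → 8 h 30 min
Wed: 8:37 AM–5:03 PM = 8 h 26 min; less 30 min break → 7 h 56 min
Thu: 8:02 AM–7:38 PM = 11 h 36 min; less 30 min break → 11 h 6 min
Fri: 8:16 AM–4:28 PM = 8 h 12 min; less 30 min break → 7 h 42 min
Sat: 6:33 AM–1:40 PM = 7 h 7 min; less 30 min break → 6 h 37 min
Total: 4 h 47 min + 8 h 30 min + 7 h 56 min + 11 h 6 min + 7 h 42 min + 6 h 37 min = 46 h 38 min.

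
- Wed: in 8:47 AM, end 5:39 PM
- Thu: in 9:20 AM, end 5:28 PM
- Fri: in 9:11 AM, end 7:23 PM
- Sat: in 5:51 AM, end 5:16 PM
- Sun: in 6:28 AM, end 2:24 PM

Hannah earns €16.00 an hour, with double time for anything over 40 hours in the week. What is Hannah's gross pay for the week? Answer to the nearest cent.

Wed: 8:47 AM–5:39 PM = 8 h 52 min
Thu: 9:20 AM–5:28 PM = 8 h 8 min
Fri: 9:11 AM–7:23 PM = 10 h 12 min
Sat: 5:51 AM–5:16 PM = 11 h 25 min
Sun: 6:28 AM–2:24 PM = 7 h 56 min
Total worked: 46 h 33 min = 2793 min.
Regular 40 h 0 min = 2400 min at €16.00/h; overtime 6 h 33 min = 393 min at €32.00/h.
Pay = (2400 × €16.00 + 393 × €32.00) ÷ 60 = €849.60.

€849.60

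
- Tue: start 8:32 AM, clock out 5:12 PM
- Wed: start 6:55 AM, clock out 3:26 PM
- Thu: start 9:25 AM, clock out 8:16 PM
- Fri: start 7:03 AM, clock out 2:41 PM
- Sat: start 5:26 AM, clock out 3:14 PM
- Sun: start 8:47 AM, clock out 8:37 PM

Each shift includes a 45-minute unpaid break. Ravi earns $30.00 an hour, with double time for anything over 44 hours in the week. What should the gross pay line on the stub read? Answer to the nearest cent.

Tue: 8:32 AM–5:12 PM = 8 h 40 min; less 45 min break → 7 h 55 min
Wed: 6:55 AM–3:26 PM = 8 h 31 min; less 45 min break → 7 h 46 min
Thu: 9:25 AM–8:16 PM = 10 h 51 min; less 45 min break → 10 h 6 min
Fri: 7:03 AM–2:41 PM = 7 h 38 min; less 45 min break → 6 h 53 min
Sat: 5:26 AM–3:14 PM = 9 h 48 min; less 45 min break → 9 h 3 min
Sun: 8:47 AM–8:37 PM = 11 h 50 min; less 45 min break → 11 h 5 min
Total worked: 52 h 48 min = 3168 min.
Regular 44 h 0 min = 2640 min at $30.00/h; overtime 8 h 48 min = 528 min at $60.00/h.
Pay = (2640 × $30.00 + 528 × $60.00) ÷ 60 = $1848.00.

$1848.00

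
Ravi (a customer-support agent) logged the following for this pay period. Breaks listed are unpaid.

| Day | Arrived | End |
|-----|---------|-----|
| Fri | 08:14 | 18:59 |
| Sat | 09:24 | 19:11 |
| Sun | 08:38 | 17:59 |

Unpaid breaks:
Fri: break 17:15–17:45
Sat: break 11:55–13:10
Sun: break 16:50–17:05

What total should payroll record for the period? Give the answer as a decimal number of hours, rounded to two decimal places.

27.88 hours

Fri: 08:14–18:59 = 10 h 45 min; less 30 min break → 10 h 15 min
Sat: 09:24–19:11 = 9 h 47 min; less 75 min break → 8 h 32 min
Sun: 08:38–17:59 = 9 h 21 min; less 15 min break → 9 h 6 min
Total: 10 h 15 min + 8 h 32 min + 9 h 6 min = 27 h 53 min.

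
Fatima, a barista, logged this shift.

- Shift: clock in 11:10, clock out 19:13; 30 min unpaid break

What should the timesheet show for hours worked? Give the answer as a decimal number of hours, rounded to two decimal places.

7.55 hours

Shift: 11:10–19:13 = 8 h 3 min; less 30 min break → 7 h 33 min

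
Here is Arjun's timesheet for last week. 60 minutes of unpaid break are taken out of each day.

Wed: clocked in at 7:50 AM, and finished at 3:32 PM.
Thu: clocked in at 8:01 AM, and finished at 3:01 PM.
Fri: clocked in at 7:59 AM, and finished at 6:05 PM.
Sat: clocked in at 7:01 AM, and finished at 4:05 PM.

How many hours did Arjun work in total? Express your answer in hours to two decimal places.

Wed: 7:50 AM–3:32 PM = 7 h 42 min; less 60 min break → 6 h 42 min
Thu: 8:01 AM–3:01 PM = 7 h 0 min; less 60 min break → 6 h 0 min
Fri: 7:59 AM–6:05 PM = 10 h 6 min; less 60 min break → 9 h 6 min
Sat: 7:01 AM–4:05 PM = 9 h 4 min; less 60 min break → 8 h 4 min
Total: 6 h 42 min + 6 h 0 min + 9 h 6 min + 8 h 4 min = 29 h 52 min.

29.87 hours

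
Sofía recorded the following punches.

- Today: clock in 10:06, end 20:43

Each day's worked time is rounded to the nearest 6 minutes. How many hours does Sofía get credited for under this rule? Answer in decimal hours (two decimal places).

10.60 hours

Today: 10:06–20:43 = 10 h 37 min → rounds to 10 h 36 min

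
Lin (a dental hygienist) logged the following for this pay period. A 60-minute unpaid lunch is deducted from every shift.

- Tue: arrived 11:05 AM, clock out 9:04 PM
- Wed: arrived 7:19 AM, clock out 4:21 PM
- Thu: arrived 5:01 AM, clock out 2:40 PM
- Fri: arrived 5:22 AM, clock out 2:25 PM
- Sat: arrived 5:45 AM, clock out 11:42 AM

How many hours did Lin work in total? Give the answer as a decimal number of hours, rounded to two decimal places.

Tue: 11:05 AM–9:04 PM = 9 h 59 min; less 60 min break → 8 h 59 min
Wed: 7:19 AM–4:21 PM = 9 h 2 min; less 60 min break → 8 h 2 min
Thu: 5:01 AM–2:40 PM = 9 h 39 min; less 60 min break → 8 h 39 min
Fri: 5:22 AM–2:25 PM = 9 h 3 min; less 60 min break → 8 h 3 min
Sat: 5:45 AM–11:42 AM = 5 h 57 min; less 60 min break → 4 h 57 min
Total: 8 h 59 min + 8 h 2 min + 8 h 39 min + 8 h 3 min + 4 h 57 min = 38 h 40 min.

38.67 hours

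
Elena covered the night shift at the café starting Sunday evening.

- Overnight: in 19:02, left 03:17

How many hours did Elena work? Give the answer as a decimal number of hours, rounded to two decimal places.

8.25 hours

Overnight: 19:02 → midnight = 4 h 58 min; midnight → 03:17 = 3 h 17 min; span 8 h 15 min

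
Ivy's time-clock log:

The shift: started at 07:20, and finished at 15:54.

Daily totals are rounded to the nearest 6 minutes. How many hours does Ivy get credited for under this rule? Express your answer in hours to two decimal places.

The shift: 07:20–15:54 = 8 h 34 min → rounds to 8 h 36 min

8.60 hours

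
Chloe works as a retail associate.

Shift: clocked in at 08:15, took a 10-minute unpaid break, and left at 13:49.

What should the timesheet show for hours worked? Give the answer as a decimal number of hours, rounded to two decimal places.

Shift: 08:15–13:49 = 5 h 34 min; less 10 min break → 5 h 24 min

5.40 hours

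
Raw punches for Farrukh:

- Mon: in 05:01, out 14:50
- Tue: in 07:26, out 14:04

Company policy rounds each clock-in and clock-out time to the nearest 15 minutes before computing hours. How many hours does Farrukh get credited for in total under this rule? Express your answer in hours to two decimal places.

Mon: in 05:01→05:00, out 14:50→14:45; 9 h 45 min
Tue: in 07:26→07:30, out 14:04→14:00; 6 h 30 min
Total credited: 16 h 15 min.

16.25 hours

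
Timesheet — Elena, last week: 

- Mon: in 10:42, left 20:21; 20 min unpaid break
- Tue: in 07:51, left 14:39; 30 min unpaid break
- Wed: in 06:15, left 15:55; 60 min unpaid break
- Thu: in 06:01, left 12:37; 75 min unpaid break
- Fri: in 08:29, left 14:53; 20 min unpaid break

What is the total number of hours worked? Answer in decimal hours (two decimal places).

Mon: 10:42–20:21 = 9 h 39 min; less 20 min break → 9 h 19 min
Tue: 07:51–14:39 = 6 h 48 min; less 30 min break → 6 h 18 min
Wed: 06:15–15:55 = 9 h 40 min; less 60 min break → 8 h 40 min
Thu: 06:01–12:37 = 6 h 36 min; less 75 min break → 5 h 21 min
Fri: 08:29–14:53 = 6 h 24 min; less 20 min break → 6 h 4 min
Total: 9 h 19 min + 6 h 18 min + 8 h 40 min + 5 h 21 min + 6 h 4 min = 35 h 42 min.

35.70 hours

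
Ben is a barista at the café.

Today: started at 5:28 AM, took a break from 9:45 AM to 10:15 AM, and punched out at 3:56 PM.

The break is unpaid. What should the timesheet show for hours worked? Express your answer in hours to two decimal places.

Today: 5:28 AM–3:56 PM = 10 h 28 min; less 30 min break → 9 h 58 min

9.97 hours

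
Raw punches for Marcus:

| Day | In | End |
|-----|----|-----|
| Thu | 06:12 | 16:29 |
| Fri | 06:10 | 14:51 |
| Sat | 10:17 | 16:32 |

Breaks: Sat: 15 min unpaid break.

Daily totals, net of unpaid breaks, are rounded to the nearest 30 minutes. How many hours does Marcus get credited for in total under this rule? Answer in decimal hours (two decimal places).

Thu: 06:12–16:29 = 10 h 17 min → rounds to 10 h 30 min
Fri: 06:10–14:51 = 8 h 41 min → rounds to 8 h 30 min
Sat: 10:17–16:32 = 6 h 15 min − 15 min = 6 h 0 min → rounds to 6 h 0 min
Total credited: 25 h 0 min.

25.00 hours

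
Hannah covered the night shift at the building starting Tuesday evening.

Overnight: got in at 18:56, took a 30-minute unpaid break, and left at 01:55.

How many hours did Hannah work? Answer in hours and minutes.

6 h 29 min

Overnight: 18:56 → midnight = 5 h 4 min; midnight → 01:55 = 1 h 55 min; span 6 h 59 min; less 30 min break → 6 h 29 min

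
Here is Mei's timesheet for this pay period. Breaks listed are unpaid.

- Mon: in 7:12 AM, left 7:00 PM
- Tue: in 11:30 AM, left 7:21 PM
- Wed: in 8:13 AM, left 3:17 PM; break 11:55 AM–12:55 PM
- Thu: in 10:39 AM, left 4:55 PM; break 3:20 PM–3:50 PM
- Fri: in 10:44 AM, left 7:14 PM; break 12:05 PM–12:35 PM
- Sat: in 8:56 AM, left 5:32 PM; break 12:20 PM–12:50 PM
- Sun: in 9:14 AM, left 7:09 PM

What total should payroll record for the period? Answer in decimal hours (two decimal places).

57.50 hours

Mon: 7:12 AM–7:00 PM = 11 h 48 min
Tue: 11:30 AM–7:21 PM = 7 h 51 min
Wed: 8:13 AM–3:17 PM = 7 h 4 min; less 60 min break → 6 h 4 min
Thu: 10:39 AM–4:55 PM = 6 h 16 min; less 30 min break → 5 h 46 min
Fri: 10:44 AM–7:14 PM = 8 h 30 min; less 30 min break → 8 h 0 min
Sat: 8:56 AM–5:32 PM = 8 h 36 min; less 30 min break → 8 h 6 min
Sun: 9:14 AM–7:09 PM = 9 h 55 min
Total: 11 h 48 min + 7 h 51 min + 6 h 4 min + 5 h 46 min + 8 h 0 min + 8 h 6 min + 9 h 55 min = 57 h 30 min.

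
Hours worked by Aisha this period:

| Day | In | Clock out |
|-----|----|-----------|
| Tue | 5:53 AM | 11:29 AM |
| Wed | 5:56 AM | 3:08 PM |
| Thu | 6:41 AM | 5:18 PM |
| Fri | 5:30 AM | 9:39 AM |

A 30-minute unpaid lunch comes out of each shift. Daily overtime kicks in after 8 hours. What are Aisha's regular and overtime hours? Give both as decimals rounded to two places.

Tue: 5:53 AM–11:29 AM = 5 h 36 min; less 30 min break → 5 h 6 min
Wed: 5:56 AM–3:08 PM = 9 h 12 min; less 30 min break → 8 h 42 min
Thu: 6:41 AM–5:18 PM = 10 h 37 min; less 30 min break → 10 h 7 min
Fri: 5:30 AM–9:39 AM = 4 h 9 min; less 30 min break → 3 h 39 min
Tue reg 5 h 6 min / OT 0 h 0 min; Wed reg 8 h 0 min / OT 0 h 42 min; Thu reg 8 h 0 min / OT 2 h 7 min; Fri reg 3 h 39 min / OT 0 h 0 min.
Totals: regular 24 h 45 min, overtime 2 h 49 min.

Regular 24.75 hours, overtime 2.82 hours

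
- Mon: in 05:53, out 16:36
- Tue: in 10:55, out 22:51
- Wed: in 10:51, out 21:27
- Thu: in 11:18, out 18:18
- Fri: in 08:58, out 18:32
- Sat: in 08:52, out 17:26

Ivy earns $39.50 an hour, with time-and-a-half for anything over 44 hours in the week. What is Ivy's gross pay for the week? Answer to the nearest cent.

Mon: 05:53–16:36 = 10 h 43 min
Tue: 10:55–22:51 = 11 h 56 min
Wed: 10:51–21:27 = 10 h 36 min
Thu: 11:18–18:18 = 7 h 0 min
Fri: 08:58–18:32 = 9 h 34 min
Sat: 08:52–17:26 = 8 h 34 min
Total worked: 58 h 23 min = 3503 min.
Regular 44 h 0 min = 2640 min at $39.50/h; overtime 14 h 23 min = 863 min at $59.25/h.
Pay = (2640 × $39.50 + 863 × $59.25) ÷ 60 = $2590.21.

$2590.21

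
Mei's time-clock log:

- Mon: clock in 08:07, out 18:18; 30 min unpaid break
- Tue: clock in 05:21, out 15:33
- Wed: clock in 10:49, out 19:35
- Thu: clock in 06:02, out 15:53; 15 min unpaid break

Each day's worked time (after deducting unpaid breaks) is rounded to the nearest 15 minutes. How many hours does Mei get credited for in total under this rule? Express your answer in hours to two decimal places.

Mon: 08:07–18:18 = 10 h 11 min − 30 min = 9 h 41 min → rounds to 9 h 45 min
Tue: 05:21–15:33 = 10 h 12 min → rounds to 10 h 15 min
Wed: 10:49–19:35 = 8 h 46 min → rounds to 8 h 45 min
Thu: 06:02–15:53 = 9 h 51 min − 15 min = 9 h 36 min → rounds to 9 h 30 min
Total credited: 38 h 15 min.

38.25 hours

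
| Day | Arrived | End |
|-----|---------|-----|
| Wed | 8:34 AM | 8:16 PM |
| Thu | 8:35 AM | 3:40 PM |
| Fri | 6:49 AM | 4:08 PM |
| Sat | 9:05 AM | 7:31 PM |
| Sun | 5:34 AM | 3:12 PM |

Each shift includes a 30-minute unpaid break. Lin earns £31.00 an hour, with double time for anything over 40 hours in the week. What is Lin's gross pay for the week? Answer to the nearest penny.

Wed: 8:34 AM–8:16 PM = 11 h 42 min; less 30 min break → 11 h 12 min
Thu: 8:35 AM–3:40 PM = 7 h 5 min; less 30 min break → 6 h 35 min
Fri: 6:49 AM–4:08 PM = 9 h 19 min; less 30 min break → 8 h 49 min
Sat: 9:05 AM–7:31 PM = 10 h 26 min; less 30 min break → 9 h 56 min
Sun: 5:34 AM–3:12 PM = 9 h 38 min; less 30 min break → 9 h 8 min
Total worked: 45 h 40 min = 2740 min.
Regular 40 h 0 min = 2400 min at £31.00/h; overtime 5 h 40 min = 340 min at £62.00/h.
Pay = (2400 × £31.00 + 340 × £62.00) ÷ 60 = £1591.33.

£1591.33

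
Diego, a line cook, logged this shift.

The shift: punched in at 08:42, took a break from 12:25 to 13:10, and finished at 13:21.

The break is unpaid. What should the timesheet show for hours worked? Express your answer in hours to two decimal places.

3.90 hours

The shift: 08:42–13:21 = 4 h 39 min; less 45 min break → 3 h 54 min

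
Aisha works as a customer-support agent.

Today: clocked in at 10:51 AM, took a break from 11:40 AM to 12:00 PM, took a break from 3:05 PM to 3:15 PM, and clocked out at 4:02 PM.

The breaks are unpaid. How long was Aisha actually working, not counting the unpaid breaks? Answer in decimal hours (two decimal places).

4.68 hours

Today: 10:51 AM–4:02 PM = 5 h 11 min; less 30 min break → 4 h 41 min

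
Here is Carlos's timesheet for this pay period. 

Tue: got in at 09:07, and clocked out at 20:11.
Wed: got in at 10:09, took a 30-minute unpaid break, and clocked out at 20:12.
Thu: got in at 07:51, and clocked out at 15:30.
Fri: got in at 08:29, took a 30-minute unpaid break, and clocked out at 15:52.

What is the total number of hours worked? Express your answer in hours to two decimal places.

Tue: 09:07–20:11 = 11 h 4 min
Wed: 10:09–20:12 = 10 h 3 min; less 30 min break → 9 h 33 min
Thu: 07:51–15:30 = 7 h 39 min
Fri: 08:29–15:52 = 7 h 23 min; less 30 min break → 6 h 53 min
Total: 11 h 4 min + 9 h 33 min + 7 h 39 min + 6 h 53 min = 35 h 9 min.

35.15 hours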